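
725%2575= 725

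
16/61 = 16/61 = 0.26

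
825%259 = 48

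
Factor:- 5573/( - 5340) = 2^( - 2 )*3^( - 1)*5^( - 1 )*89^ ( - 1)*5573^1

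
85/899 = 85/899 = 0.09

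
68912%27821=13270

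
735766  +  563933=1299699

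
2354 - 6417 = - 4063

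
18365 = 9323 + 9042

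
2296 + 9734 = 12030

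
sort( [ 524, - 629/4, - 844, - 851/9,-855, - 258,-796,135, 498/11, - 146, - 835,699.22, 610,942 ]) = [-855,-844,-835,- 796, - 258 , - 629/4, - 146, - 851/9,498/11, 135, 524,610,699.22, 942 ]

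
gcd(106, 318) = 106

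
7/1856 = 7/1856=0.00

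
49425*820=40528500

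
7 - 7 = 0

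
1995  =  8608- 6613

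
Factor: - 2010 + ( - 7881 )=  - 3^2*7^1*157^1 = - 9891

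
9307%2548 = 1663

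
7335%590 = 255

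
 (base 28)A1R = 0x1ED7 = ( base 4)1323113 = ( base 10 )7895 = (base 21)hik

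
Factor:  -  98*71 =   -  6958 = -  2^1*7^2*71^1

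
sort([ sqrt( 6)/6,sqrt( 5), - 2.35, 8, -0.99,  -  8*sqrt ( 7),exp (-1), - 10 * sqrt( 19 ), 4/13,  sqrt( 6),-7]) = [ - 10*sqrt (19), - 8*sqrt( 7), - 7, - 2.35,  -  0.99, 4/13 , exp ( - 1 ),  sqrt( 6 )/6,sqrt(5), sqrt (6), 8] 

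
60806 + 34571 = 95377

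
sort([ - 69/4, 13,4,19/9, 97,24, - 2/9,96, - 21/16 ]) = [ - 69/4, - 21/16, - 2/9,19/9,4,13,24,  96, 97]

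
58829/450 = 130+329/450 = 130.73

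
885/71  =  12+33/71= 12.46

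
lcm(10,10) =10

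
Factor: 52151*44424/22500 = 2^1  *  5^( -4)*11^2*431^1*617^1 = 64354334/625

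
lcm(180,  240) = 720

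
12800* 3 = 38400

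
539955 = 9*59995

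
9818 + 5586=15404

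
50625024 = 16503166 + 34121858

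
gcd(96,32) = 32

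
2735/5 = 547 = 547.00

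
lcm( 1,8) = 8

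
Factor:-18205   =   - 5^1*11^1 *331^1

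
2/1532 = 1/766 = 0.00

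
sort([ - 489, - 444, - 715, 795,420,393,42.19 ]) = [ -715, - 489,  -  444,42.19,393,420,  795]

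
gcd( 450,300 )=150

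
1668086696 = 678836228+989250468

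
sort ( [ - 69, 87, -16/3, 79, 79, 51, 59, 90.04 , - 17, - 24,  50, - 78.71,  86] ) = [ - 78.71, - 69,-24, - 17, - 16/3,  50 , 51,59 , 79,79, 86, 87, 90.04]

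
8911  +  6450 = 15361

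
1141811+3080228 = 4222039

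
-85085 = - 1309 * 65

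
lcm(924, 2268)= 24948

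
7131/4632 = 2377/1544 = 1.54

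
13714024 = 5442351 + 8271673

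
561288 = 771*728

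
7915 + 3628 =11543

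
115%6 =1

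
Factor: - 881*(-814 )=2^1*11^1*37^1*881^1  =  717134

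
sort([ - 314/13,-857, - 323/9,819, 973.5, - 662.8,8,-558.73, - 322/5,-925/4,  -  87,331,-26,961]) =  [ - 857, - 662.8,  -  558.73 ,-925/4,-87,- 322/5, - 323/9, - 26,  -  314/13,8 , 331 , 819, 961,973.5 ] 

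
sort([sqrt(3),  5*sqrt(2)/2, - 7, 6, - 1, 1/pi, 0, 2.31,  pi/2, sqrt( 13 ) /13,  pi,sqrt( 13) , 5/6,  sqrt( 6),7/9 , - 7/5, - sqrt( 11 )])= [  -  7 , - sqrt( 11 ),-7/5,-1,0,sqrt(13 )/13, 1/pi, 7/9,5/6, pi/2, sqrt( 3 ) , 2.31, sqrt(6),pi, 5*sqrt ( 2 )/2, sqrt( 13), 6 ] 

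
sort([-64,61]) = [ -64,61 ]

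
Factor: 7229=7229^1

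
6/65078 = 3/32539 =0.00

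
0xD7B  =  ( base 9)4654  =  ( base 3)11201211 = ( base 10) 3451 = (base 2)110101111011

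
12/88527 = 4/29509  =  0.00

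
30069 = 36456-6387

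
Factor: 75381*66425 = 5007182925= 3^1*5^2*2657^1* 25127^1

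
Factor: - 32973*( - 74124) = 2444090652 = 2^2*3^3*29^2*71^1*379^1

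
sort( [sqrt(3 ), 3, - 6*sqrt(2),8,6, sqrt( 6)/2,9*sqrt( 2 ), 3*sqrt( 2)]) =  [-6 * sqrt(2 ),sqrt( 6 ) /2, sqrt (3 ),  3 , 3*sqrt( 2 ),6, 8,9*sqrt( 2) ]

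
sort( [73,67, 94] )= [ 67, 73,94] 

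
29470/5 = 5894 = 5894.00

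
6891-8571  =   - 1680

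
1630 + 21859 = 23489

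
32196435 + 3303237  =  35499672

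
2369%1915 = 454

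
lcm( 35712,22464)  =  1392768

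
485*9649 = 4679765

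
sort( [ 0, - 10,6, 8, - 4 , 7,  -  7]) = [ - 10 , - 7, - 4, 0,6, 7, 8]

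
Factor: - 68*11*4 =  - 2^4*11^1 * 17^1 = -2992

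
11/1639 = 1/149= 0.01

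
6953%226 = 173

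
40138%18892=2354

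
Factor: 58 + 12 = 70=2^1*5^1*7^1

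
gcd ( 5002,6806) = 82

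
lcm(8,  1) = 8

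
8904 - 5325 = 3579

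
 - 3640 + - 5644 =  - 9284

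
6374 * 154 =981596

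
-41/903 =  - 41/903= - 0.05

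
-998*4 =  - 3992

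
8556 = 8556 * 1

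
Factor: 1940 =2^2 *5^1*97^1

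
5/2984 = 5/2984 =0.00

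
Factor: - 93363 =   -  3^1*31121^1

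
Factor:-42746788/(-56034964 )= 10686697/14008741 = 7^1*23^1*2677^( - 1 )*5233^( - 1 )*66377^1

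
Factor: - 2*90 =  -180 = - 2^2*3^2  *5^1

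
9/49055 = 9/49055 = 0.00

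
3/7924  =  3/7924 = 0.00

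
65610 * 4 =262440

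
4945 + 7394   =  12339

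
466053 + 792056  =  1258109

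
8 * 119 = 952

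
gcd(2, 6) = 2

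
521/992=521/992 = 0.53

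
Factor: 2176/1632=2^2*3^( - 1)= 4/3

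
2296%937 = 422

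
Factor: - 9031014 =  - 2^1*3^4*107^1*521^1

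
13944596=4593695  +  9350901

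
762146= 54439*14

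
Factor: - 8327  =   - 11^1*757^1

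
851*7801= 6638651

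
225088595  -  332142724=-107054129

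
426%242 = 184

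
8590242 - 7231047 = 1359195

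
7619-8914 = - 1295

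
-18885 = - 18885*1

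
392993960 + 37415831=430409791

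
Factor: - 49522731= - 3^1*16507577^1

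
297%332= 297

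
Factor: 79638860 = 2^2*5^1 * 7^1*53^1*10733^1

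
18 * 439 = 7902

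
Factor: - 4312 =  - 2^3*7^2*11^1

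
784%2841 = 784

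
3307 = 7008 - 3701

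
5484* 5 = 27420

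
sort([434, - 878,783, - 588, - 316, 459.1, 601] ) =[ - 878,-588, - 316, 434,459.1, 601, 783]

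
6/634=3/317 = 0.01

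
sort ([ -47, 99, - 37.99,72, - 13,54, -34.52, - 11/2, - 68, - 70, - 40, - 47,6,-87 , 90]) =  [ - 87, - 70, - 68, - 47,-47,- 40, - 37.99,-34.52, - 13,-11/2, 6,54,72, 90, 99 ] 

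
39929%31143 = 8786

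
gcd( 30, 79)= 1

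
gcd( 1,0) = 1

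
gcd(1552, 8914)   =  2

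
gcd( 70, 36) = 2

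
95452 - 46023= 49429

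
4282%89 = 10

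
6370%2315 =1740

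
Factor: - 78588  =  -2^2*3^2*37^1*59^1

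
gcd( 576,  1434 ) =6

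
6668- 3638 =3030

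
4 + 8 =12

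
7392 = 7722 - 330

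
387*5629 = 2178423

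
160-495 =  -335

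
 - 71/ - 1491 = 1/21 = 0.05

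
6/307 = 6/307 =0.02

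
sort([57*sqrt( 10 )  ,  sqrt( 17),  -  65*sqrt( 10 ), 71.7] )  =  [-65*sqrt( 10 ),sqrt( 17 ) , 71.7,  57*sqrt(10) ] 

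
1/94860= 1/94860 = 0.00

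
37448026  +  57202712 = 94650738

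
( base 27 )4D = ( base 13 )94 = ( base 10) 121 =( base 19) 67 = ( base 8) 171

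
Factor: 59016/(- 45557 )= - 2^3*3^1*2459^1*45557^( - 1)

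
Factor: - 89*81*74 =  - 533466 = -2^1*3^4*37^1 * 89^1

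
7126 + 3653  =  10779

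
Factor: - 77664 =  - 2^5 * 3^1*  809^1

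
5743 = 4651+1092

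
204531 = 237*863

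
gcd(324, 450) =18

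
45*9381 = 422145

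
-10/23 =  - 10/23 = - 0.43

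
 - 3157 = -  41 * 77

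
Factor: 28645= 5^1*17^1*337^1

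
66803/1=66803 = 66803.00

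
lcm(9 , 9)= 9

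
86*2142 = 184212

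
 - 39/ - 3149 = 39/3149 =0.01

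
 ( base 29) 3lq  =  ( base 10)3158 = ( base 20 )7hi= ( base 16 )C56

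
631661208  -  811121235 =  -179460027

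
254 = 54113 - 53859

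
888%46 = 14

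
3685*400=1474000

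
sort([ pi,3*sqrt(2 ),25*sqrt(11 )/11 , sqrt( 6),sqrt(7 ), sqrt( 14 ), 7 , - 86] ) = [ - 86,sqrt( 6), sqrt( 7), pi, sqrt(14 ),3  *  sqrt(2), 7,25*sqrt(11 )/11] 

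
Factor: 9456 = 2^4*3^1*197^1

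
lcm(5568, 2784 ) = 5568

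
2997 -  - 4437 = 7434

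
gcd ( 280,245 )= 35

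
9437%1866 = 107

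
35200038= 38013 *926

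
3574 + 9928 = 13502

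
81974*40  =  3278960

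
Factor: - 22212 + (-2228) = - 2^3*5^1 * 13^1*47^1 = - 24440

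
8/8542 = 4/4271 = 0.00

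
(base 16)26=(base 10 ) 38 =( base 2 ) 100110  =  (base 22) 1g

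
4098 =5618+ - 1520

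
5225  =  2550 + 2675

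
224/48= 14/3 = 4.67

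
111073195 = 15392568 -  - 95680627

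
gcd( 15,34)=1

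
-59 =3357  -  3416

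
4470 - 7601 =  -3131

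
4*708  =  2832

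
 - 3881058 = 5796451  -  9677509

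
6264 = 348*18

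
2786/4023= 2786/4023 = 0.69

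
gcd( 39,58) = 1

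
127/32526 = 127/32526 = 0.00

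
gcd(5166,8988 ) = 42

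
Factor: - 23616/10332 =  - 16/7 = - 2^4 * 7^( - 1)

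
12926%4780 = 3366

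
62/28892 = 1/466 = 0.00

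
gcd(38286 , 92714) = 2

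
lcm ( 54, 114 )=1026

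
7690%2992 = 1706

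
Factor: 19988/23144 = 19/22=2^( - 1)*11^( - 1)*19^1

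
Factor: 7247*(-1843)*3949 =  - 11^1*19^1*97^1*359^1*7247^1 =- 52743716729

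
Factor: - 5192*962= - 4994704 = - 2^4 * 11^1*13^1*37^1 * 59^1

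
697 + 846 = 1543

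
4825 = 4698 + 127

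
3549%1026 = 471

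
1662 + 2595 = 4257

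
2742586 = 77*35618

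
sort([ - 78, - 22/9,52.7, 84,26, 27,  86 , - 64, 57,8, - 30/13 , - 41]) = [ - 78,-64, -41,  -  22/9, - 30/13,8, 26, 27, 52.7, 57, 84,86]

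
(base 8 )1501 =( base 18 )2a5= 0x341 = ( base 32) Q1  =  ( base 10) 833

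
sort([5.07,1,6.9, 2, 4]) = [ 1, 2,4, 5.07, 6.9 ]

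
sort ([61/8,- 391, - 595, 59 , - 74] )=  [  -  595, - 391, - 74,  61/8,59]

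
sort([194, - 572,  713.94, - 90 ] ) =[  -  572,-90, 194, 713.94 ] 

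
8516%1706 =1692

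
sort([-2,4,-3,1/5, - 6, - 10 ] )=[ - 10, - 6,-3, - 2, 1/5,4 ] 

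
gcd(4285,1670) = 5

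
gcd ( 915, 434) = 1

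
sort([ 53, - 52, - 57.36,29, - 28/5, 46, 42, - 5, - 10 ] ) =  [  -  57.36,-52, - 10, - 28/5, - 5, 29, 42, 46,53]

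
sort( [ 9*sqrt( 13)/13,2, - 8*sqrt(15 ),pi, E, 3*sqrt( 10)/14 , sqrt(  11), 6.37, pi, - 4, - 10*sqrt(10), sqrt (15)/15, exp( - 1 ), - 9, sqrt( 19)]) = [ - 10*sqrt (10), - 8*sqrt(15), - 9, - 4, sqrt(15 )/15,  exp( - 1),3*sqrt( 10 ) /14, 2,9*sqrt( 13 )/13, E, pi, pi , sqrt(11),  sqrt (19), 6.37 ] 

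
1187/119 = 1187/119=9.97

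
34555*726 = 25086930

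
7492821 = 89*84189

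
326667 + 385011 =711678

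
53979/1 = 53979 = 53979.00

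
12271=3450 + 8821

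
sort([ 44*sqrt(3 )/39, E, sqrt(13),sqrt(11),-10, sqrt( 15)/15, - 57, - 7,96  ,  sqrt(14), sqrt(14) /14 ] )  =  [ - 57, - 10,  -  7,sqrt( 15)/15, sqrt(14 )/14, 44*sqrt( 3) /39,E,sqrt( 11),sqrt(13 ),sqrt(14 ),  96 ] 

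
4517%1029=401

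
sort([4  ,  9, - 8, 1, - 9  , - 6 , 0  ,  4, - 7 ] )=[ - 9, - 8, - 7, - 6, 0, 1, 4, 4,9]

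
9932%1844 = 712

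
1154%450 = 254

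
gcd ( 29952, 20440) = 8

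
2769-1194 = 1575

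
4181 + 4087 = 8268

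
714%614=100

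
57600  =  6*9600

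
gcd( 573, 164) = 1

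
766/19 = 40 + 6/19  =  40.32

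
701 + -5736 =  - 5035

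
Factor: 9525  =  3^1 * 5^2*127^1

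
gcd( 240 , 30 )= 30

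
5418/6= 903=   903.00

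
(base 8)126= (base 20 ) 46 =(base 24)3e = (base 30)2Q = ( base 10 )86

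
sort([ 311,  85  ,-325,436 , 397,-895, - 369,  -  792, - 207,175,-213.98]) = [ - 895,- 792, - 369, - 325,-213.98 , - 207,85, 175,311, 397, 436 ] 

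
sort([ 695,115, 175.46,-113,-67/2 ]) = [ - 113, - 67/2, 115, 175.46 , 695]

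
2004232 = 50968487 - 48964255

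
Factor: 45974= 2^1*127^1*181^1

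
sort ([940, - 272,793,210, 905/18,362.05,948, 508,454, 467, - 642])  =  [  -  642,  -  272, 905/18, 210,362.05,  454,467,508,793,940,948 ] 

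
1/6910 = 1/6910= 0.00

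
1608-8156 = - 6548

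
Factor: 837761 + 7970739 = 2^2*5^3*79^1*223^1 = 8808500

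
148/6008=37/1502 = 0.02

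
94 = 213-119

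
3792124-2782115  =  1010009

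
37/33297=37/33297  =  0.00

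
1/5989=1/5989 = 0.00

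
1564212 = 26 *60162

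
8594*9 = 77346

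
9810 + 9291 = 19101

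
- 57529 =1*( - 57529 )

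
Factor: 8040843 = 3^3*297809^1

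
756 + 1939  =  2695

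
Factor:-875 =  - 5^3*7^1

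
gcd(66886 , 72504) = 106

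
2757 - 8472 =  - 5715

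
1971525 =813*2425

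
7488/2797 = 7488/2797 = 2.68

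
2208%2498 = 2208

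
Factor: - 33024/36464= - 2^4*3^1*53^( - 1) = - 48/53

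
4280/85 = 50 + 6/17 = 50.35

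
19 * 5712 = 108528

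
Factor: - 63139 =-103^1*613^1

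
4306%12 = 10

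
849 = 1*849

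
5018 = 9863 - 4845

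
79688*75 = 5976600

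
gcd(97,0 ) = 97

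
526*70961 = 37325486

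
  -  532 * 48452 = -25776464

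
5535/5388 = 1 + 49/1796 =1.03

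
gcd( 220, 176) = 44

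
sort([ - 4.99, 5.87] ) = [ - 4.99, 5.87]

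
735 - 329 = 406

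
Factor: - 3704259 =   -  3^1 * 13^1 * 19^1 * 4999^1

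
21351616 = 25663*832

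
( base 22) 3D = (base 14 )59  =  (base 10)79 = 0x4F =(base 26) 31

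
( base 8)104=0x44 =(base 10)68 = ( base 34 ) 20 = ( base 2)1000100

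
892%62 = 24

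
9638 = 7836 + 1802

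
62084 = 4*15521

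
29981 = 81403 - 51422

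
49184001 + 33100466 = 82284467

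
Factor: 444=2^2*3^1*37^1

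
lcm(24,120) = 120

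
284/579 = 284/579=0.49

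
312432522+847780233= 1160212755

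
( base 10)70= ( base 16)46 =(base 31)28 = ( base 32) 26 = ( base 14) 50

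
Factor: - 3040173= - 3^5*12511^1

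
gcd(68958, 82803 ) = 3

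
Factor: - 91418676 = - 2^2*3^1*7618223^1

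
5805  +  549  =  6354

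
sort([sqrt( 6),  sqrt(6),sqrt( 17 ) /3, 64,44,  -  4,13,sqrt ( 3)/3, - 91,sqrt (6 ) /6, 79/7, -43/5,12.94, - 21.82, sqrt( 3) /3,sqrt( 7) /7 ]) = [-91,-21.82, - 43/5,-4,sqrt( 7 )/7,sqrt(6 ) /6,sqrt(3 )/3,sqrt( 3) /3 , sqrt(17) /3,sqrt( 6 ),sqrt( 6), 79/7,12.94,13,44, 64]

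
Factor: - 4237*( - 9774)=2^1*3^3 * 19^1*181^1* 223^1 = 41412438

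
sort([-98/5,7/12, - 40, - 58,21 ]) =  [-58,  -  40, - 98/5 , 7/12,21 ] 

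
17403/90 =193  +  11/30  =  193.37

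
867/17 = 51 = 51.00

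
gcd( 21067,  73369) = 1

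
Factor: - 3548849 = -31^1 * 114479^1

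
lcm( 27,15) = 135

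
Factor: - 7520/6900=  - 2^3*3^(-1) * 5^( - 1)*23^( - 1)* 47^1 =- 376/345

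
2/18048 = 1/9024 = 0.00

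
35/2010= 7/402 = 0.02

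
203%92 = 19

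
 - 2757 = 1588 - 4345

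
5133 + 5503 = 10636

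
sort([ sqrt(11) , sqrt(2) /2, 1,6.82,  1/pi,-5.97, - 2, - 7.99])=[ - 7.99, - 5.97,- 2,1/pi, sqrt(2) /2, 1, sqrt(11 ), 6.82]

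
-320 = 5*(-64 )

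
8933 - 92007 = - 83074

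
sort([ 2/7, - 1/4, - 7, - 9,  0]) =[ - 9, - 7,-1/4, 0, 2/7 ]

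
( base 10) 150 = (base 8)226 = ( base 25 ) 60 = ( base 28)5A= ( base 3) 12120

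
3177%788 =25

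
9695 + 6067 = 15762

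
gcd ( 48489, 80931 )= 3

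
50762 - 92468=-41706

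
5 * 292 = 1460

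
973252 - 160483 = 812769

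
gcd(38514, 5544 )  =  42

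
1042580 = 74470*14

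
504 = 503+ 1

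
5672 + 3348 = 9020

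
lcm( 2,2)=2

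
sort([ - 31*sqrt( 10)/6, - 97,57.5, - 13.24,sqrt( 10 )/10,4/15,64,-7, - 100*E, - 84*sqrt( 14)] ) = [ - 84  *  sqrt( 14 ), - 100*E, - 97,- 31 * sqrt( 10 )/6, - 13.24,-7,4/15,sqrt(10 )/10, 57.5, 64] 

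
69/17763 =23/5921 =0.00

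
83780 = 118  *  710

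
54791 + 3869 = 58660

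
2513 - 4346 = -1833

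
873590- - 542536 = 1416126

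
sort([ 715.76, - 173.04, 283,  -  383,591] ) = [  -  383,  -  173.04, 283, 591,715.76] 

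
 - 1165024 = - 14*83216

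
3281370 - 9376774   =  -6095404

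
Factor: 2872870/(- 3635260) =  - 287287/363526 = -2^ ( - 1 )*7^2 *11^1*13^1*41^1*181763^(- 1 )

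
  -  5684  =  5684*( - 1 )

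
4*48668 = 194672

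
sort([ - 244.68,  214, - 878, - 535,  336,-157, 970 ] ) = [ - 878, - 535, - 244.68, - 157, 214 , 336, 970 ]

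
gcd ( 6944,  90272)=6944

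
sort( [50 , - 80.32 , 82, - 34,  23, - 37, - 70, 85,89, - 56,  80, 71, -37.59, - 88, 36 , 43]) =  [ - 88, - 80.32 , - 70, - 56, - 37.59 , - 37,-34,23, 36,43,50,71 , 80,82, 85, 89 ] 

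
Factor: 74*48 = 3552 = 2^5*3^1*37^1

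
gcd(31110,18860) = 10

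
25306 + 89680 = 114986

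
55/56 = 55/56 = 0.98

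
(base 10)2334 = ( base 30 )2ho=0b100100011110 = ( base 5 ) 33314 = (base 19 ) 68G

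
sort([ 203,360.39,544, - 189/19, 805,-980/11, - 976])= [ - 976, - 980/11, - 189/19, 203,  360.39, 544, 805 ]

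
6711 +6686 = 13397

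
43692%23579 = 20113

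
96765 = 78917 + 17848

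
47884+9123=57007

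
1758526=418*4207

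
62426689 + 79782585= 142209274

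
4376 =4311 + 65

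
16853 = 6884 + 9969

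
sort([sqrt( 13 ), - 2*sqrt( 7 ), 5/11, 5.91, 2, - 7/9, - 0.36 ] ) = [-2*sqrt( 7 ), - 7/9, - 0.36,5/11, 2, sqrt(13 ), 5.91]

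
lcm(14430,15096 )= 981240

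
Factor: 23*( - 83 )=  - 1909= - 23^1 *83^1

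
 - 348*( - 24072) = 8377056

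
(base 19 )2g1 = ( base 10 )1027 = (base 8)2003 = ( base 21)26j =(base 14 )535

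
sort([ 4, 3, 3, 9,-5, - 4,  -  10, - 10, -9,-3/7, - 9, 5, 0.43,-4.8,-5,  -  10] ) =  [-10, - 10,-10  , - 9, - 9, - 5, -5, - 4.8, - 4, - 3/7,0.43 , 3 , 3,  4,5,  9]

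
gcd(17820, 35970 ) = 330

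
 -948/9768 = -1 + 735/814 =-0.10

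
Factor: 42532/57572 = 7^3 * 31^1*37^( - 1)*389^( -1)= 10633/14393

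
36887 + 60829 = 97716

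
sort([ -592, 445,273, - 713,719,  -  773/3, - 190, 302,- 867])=[ -867, - 713, - 592,-773/3, - 190, 273,302, 445,719] 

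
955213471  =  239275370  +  715938101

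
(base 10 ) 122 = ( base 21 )5H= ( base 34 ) 3k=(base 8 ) 172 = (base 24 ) 52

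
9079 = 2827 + 6252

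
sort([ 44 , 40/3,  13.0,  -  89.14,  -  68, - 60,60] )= [ - 89.14, - 68,  -  60, 13.0,40/3, 44,60 ]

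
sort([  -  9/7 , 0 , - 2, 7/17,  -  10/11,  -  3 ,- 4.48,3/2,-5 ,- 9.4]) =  [- 9.4 ,-5, - 4.48,  -  3, - 2,- 9/7 , - 10/11,0,  7/17, 3/2]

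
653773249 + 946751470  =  1600524719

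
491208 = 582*844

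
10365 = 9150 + 1215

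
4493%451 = 434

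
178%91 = 87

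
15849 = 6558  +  9291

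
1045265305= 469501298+575764007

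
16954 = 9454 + 7500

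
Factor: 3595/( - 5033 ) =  - 5/7=-5^1*7^( - 1 ) 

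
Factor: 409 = 409^1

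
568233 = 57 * 9969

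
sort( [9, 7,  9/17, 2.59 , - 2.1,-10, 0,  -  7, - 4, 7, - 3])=[ - 10, - 7, - 4,-3,-2.1, 0,9/17, 2.59, 7,7,  9]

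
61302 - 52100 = 9202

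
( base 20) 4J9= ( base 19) 59D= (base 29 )2ah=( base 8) 3705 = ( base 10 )1989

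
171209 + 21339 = 192548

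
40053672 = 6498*6164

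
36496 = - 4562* (  -  8)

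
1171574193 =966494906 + 205079287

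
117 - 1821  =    -  1704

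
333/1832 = 333/1832 = 0.18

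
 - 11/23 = -1  +  12/23 = - 0.48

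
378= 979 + - 601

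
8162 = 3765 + 4397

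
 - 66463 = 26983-93446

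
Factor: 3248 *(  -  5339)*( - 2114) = 2^5*7^2*19^1 * 29^1*151^1*281^1  =  36659026208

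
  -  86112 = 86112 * ( - 1 )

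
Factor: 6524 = 2^2*7^1*233^1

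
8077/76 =106+21/76 = 106.28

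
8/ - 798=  - 1 + 395/399 = - 0.01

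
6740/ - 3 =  -6740/3 = - 2246.67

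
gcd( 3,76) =1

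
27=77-50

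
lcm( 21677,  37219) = 1972607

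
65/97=65/97  =  0.67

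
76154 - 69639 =6515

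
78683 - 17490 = 61193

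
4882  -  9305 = -4423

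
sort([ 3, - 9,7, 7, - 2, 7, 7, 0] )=[ - 9, - 2,  0,  3, 7 , 7, 7,7 ] 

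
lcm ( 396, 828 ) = 9108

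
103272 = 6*17212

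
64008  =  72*889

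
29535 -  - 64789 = 94324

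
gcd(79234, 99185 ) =1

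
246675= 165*1495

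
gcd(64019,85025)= 1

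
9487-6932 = 2555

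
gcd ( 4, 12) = 4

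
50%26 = 24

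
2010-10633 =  - 8623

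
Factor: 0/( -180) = 0 = 0^1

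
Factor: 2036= 2^2*509^1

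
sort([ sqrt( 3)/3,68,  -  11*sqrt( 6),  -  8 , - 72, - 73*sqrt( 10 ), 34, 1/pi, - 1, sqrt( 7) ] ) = [ - 73*sqrt ( 10),- 72 , - 11*sqrt( 6 ), - 8, - 1,1/pi,sqrt( 3 ) /3, sqrt(7 ), 34, 68] 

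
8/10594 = 4/5297= 0.00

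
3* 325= 975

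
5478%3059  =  2419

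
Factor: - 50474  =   - 2^1*25237^1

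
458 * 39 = 17862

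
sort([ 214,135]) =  [ 135,214]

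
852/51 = 284/17 = 16.71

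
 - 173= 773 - 946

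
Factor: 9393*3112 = 29231016 =2^3*3^1*31^1*101^1*389^1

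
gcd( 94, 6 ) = 2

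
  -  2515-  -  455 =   -  2060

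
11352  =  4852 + 6500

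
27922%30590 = 27922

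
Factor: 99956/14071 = 2^2 * 14071^( -1 ) * 24989^1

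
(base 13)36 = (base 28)1H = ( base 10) 45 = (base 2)101101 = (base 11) 41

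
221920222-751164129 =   -  529243907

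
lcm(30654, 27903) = 2176434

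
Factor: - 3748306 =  - 2^1*1874153^1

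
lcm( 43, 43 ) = 43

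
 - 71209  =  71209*( - 1)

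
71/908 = 71/908 = 0.08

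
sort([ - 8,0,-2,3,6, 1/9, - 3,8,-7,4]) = [ - 8, - 7, -3, - 2, 0, 1/9,3 , 4, 6, 8]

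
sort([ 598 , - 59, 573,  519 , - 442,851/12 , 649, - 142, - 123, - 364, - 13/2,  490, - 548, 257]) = [ - 548 , - 442, - 364,  -  142, - 123, - 59,- 13/2, 851/12,257,  490, 519,573,598, 649]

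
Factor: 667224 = 2^3*3^3 *3089^1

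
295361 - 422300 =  - 126939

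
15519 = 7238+8281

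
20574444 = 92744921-72170477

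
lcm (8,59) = 472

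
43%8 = 3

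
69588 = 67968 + 1620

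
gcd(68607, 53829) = 9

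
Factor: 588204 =2^2*3^2*16339^1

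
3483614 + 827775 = 4311389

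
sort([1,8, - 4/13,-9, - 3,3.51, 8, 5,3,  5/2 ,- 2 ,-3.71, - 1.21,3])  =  [ - 9,-3.71, - 3,  -  2,-1.21, - 4/13, 1,5/2,3, 3,3.51, 5,8,8]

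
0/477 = 0 = 0.00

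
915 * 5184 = 4743360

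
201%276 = 201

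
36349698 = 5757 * 6314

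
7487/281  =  26 + 181/281 = 26.64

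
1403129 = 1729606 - 326477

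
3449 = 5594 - 2145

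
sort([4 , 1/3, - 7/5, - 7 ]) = [ - 7, - 7/5, 1/3,4]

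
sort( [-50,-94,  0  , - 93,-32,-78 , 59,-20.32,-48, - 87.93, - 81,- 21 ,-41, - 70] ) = [-94,- 93, - 87.93 ,- 81 , - 78, - 70, - 50,-48, - 41,-32, - 21, - 20.32,0,59 ]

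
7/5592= 7/5592 = 0.00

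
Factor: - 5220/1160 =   -  2^( - 1)*3^2 = - 9/2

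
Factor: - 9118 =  - 2^1*47^1*97^1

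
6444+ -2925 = 3519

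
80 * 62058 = 4964640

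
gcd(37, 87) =1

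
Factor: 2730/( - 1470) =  - 7^( - 1)*13^1 = - 13/7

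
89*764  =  67996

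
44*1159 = 50996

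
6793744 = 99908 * 68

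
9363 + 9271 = 18634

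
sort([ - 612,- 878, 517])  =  [ - 878, -612,517]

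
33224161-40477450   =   - 7253289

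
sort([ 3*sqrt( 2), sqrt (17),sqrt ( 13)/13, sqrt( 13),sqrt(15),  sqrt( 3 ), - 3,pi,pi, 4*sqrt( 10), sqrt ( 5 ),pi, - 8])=[ - 8, - 3, sqrt( 13 )/13,sqrt( 3 ), sqrt( 5), pi, pi, pi,sqrt( 13 ),sqrt( 15)  ,  sqrt( 17), 3* sqrt( 2) , 4*sqrt( 10)]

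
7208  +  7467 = 14675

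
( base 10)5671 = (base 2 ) 1011000100111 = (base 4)1120213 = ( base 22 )bfh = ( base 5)140141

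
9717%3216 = 69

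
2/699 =2/699 = 0.00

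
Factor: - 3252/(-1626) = 2^1 = 2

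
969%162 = 159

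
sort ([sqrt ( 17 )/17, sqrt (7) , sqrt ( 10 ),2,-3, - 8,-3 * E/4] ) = [ - 8, - 3,-3*  E/4,sqrt(17 )/17, 2,sqrt(7 ), sqrt( 10 ) ] 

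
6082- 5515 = 567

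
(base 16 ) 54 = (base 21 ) 40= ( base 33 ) 2i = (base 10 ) 84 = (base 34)2g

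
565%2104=565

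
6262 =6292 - 30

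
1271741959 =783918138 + 487823821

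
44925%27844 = 17081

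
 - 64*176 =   -  11264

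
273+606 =879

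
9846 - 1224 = 8622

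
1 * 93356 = 93356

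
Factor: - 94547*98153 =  - 11^1*8923^1*94547^1 = - 9280071691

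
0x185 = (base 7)1064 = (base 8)605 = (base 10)389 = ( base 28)DP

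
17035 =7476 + 9559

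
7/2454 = 7/2454  =  0.00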